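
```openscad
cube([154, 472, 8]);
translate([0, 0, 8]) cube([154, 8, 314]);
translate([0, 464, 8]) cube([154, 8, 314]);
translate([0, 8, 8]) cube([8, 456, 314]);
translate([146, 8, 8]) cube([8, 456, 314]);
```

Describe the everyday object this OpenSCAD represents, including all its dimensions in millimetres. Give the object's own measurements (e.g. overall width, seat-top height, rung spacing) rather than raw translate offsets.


An open-topped rectangular box: outside dimensions 154×472×322 mm, with a uniform wall and base thickness of 8 mm. The base is a full 154×472 slab on the floor; four walls sit on top of the base. The front and back walls (the −y and +y sides) span the full width; the two side walls fit between them.


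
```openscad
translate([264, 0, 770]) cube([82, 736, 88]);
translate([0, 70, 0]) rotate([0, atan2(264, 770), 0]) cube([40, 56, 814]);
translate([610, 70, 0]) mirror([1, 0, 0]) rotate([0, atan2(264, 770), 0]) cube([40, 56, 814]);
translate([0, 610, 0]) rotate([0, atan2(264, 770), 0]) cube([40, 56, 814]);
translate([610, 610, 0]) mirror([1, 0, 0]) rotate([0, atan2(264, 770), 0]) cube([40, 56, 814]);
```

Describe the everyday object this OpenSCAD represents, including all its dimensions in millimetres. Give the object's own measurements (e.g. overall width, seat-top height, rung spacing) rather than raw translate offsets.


A sawhorse. A 82×736×88 mm beam (x, y, z) sits on two A-frame leg pairs. Each pair is two raked legs of 40×56 mm section (56 mm along y) splaying symmetrically in x. Each leg rises 770 mm vertically over 264 mm of horizontal reach and is 814 mm long along its own axis. Every leg's outer bottom edge rests on the floor and its outer top edge meets a bottom edge of the beam — the left legs (tilting toward +x) meet the beam's −x bottom edge, the right legs (their mirror images, tilting toward −x) meet its +x bottom edge — so the leg tops tuck under the beam, the beam's underside is 770 mm above the floor, and the feet are 610 mm apart outside-to-outside with the beam centred between them. The two leg pairs are set in 70 mm from either end of the beam.


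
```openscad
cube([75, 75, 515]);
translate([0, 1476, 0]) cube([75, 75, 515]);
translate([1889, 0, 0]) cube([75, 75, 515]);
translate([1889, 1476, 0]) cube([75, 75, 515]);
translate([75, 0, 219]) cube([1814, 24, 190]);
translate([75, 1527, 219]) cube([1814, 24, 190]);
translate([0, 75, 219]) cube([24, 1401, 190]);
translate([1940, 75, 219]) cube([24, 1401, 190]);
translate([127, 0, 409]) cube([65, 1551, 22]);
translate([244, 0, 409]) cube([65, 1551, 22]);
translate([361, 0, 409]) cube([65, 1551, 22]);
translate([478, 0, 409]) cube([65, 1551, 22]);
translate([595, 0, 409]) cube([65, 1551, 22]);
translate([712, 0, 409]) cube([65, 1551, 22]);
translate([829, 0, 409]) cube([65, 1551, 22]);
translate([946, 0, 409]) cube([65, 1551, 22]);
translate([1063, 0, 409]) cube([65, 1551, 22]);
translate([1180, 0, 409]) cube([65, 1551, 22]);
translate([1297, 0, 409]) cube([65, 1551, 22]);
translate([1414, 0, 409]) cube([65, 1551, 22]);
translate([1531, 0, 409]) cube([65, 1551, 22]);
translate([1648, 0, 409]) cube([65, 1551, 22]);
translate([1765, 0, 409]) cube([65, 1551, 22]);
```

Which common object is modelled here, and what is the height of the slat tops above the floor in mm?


A bed frame. The slat-top height is 431 mm.

Four posts, four rails, and a row of slats — a bed frame. Slats sit on the rails at z = 219 + 190 = 409; with slat thickness 22, the top is 431 mm.


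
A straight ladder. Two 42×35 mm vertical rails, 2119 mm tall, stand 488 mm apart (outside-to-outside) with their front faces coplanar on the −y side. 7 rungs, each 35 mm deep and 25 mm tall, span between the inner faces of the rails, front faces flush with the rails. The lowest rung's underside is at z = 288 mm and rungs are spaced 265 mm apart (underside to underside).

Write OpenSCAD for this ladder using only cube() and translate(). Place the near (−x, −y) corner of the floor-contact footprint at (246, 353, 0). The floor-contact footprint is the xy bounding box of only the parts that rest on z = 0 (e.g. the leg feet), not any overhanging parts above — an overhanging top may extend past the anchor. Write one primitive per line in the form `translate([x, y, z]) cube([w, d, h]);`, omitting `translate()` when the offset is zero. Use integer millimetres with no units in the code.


translate([246, 353, 0]) cube([42, 35, 2119]);
translate([692, 353, 0]) cube([42, 35, 2119]);
translate([288, 353, 288]) cube([404, 35, 25]);
translate([288, 353, 553]) cube([404, 35, 25]);
translate([288, 353, 818]) cube([404, 35, 25]);
translate([288, 353, 1083]) cube([404, 35, 25]);
translate([288, 353, 1348]) cube([404, 35, 25]);
translate([288, 353, 1613]) cube([404, 35, 25]);
translate([288, 353, 1878]) cube([404, 35, 25]);


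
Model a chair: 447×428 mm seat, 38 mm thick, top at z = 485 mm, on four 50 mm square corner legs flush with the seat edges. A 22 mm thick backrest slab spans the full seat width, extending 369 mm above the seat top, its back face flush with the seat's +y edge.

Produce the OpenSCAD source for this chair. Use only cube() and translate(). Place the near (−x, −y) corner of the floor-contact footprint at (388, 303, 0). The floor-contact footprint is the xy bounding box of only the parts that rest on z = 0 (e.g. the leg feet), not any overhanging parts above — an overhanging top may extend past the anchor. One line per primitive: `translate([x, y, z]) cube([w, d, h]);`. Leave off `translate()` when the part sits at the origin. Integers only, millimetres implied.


// leg_h = 485 - 38 = 447
translate([388, 303, 447]) cube([447, 428, 38]);
translate([388, 303, 0]) cube([50, 50, 447]);
translate([785, 303, 0]) cube([50, 50, 447]);
translate([388, 681, 0]) cube([50, 50, 447]);
translate([785, 681, 0]) cube([50, 50, 447]);
translate([388, 709, 485]) cube([447, 22, 369]);


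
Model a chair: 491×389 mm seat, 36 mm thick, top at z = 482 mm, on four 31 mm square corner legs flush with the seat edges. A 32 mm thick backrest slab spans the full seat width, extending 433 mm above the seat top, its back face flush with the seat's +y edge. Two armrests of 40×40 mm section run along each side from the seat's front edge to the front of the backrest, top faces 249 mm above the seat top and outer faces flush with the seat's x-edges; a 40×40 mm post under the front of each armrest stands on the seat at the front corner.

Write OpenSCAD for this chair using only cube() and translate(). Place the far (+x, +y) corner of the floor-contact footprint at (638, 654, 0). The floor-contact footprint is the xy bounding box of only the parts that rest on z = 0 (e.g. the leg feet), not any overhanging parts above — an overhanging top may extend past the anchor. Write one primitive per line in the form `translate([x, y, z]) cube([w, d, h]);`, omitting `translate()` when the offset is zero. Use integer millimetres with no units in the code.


translate([147, 265, 446]) cube([491, 389, 36]);
translate([147, 265, 0]) cube([31, 31, 446]);
translate([607, 265, 0]) cube([31, 31, 446]);
translate([147, 623, 0]) cube([31, 31, 446]);
translate([607, 623, 0]) cube([31, 31, 446]);
translate([147, 622, 482]) cube([491, 32, 433]);
translate([147, 265, 691]) cube([40, 357, 40]);
translate([598, 265, 691]) cube([40, 357, 40]);
translate([147, 265, 482]) cube([40, 40, 209]);
translate([598, 265, 482]) cube([40, 40, 209]);


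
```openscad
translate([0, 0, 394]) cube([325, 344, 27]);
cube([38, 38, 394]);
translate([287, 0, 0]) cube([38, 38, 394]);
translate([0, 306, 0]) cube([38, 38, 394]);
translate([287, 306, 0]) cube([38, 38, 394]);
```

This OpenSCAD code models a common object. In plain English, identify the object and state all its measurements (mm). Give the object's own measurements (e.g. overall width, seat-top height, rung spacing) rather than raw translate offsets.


A simple wooden stool: a rectangular seat 325 mm (x) by 344 mm (y), 27 mm thick, top face at z = 421 mm, on four square legs, each 38×38 mm in cross-section. The legs rest on z = 0, each flush with a corner of the seat.


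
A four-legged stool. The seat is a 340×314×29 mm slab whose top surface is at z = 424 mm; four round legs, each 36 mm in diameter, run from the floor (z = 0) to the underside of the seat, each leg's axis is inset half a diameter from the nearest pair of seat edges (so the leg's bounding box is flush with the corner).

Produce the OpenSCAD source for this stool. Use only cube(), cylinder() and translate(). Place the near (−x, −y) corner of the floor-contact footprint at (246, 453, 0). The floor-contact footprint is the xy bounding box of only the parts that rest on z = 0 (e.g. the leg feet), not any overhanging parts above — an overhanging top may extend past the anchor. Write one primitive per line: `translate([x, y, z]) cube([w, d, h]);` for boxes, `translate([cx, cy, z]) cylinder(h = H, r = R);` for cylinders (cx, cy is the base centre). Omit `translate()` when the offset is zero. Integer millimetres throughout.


translate([246, 453, 395]) cube([340, 314, 29]);
translate([264, 471, 0]) cylinder(h = 395, r = 18);
translate([568, 471, 0]) cylinder(h = 395, r = 18);
translate([264, 749, 0]) cylinder(h = 395, r = 18);
translate([568, 749, 0]) cylinder(h = 395, r = 18);


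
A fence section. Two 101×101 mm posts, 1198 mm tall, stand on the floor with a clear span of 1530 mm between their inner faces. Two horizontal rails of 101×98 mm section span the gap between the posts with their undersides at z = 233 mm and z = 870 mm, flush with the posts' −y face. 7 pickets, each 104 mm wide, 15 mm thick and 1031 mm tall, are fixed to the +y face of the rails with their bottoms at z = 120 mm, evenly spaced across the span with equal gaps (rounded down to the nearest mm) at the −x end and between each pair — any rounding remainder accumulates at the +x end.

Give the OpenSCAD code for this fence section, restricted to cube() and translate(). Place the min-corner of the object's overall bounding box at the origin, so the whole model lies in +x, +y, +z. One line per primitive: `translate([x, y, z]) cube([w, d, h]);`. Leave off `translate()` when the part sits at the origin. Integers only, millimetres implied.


cube([101, 101, 1198]);
translate([1631, 0, 0]) cube([101, 101, 1198]);
translate([101, 0, 233]) cube([1530, 101, 98]);
translate([101, 0, 870]) cube([1530, 101, 98]);
translate([201, 101, 120]) cube([104, 15, 1031]);
translate([405, 101, 120]) cube([104, 15, 1031]);
translate([609, 101, 120]) cube([104, 15, 1031]);
translate([813, 101, 120]) cube([104, 15, 1031]);
translate([1017, 101, 120]) cube([104, 15, 1031]);
translate([1221, 101, 120]) cube([104, 15, 1031]);
translate([1425, 101, 120]) cube([104, 15, 1031]);


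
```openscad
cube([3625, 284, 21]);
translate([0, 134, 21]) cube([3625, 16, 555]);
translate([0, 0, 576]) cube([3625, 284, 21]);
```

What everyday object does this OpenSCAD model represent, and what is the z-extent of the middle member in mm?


An I-beam. The web height is 555 mm.

Two wide flanges with a thin centred web — an I-beam. Overall 597 mm minus two 21 mm flanges gives a web of 597 − 2·21 = 555 mm.


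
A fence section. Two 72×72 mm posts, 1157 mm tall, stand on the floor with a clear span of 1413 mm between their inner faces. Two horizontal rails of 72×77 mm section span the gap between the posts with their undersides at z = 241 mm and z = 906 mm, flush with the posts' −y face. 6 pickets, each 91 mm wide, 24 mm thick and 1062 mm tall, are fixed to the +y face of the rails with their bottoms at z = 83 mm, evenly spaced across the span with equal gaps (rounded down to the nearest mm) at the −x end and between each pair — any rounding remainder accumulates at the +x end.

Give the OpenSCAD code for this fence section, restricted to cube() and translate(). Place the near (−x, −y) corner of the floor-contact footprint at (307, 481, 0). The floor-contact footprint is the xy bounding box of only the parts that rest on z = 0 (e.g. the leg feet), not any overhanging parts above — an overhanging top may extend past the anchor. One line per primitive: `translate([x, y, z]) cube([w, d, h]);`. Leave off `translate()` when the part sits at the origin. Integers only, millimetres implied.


translate([307, 481, 0]) cube([72, 72, 1157]);
translate([1792, 481, 0]) cube([72, 72, 1157]);
translate([379, 481, 241]) cube([1413, 72, 77]);
translate([379, 481, 906]) cube([1413, 72, 77]);
translate([502, 553, 83]) cube([91, 24, 1062]);
translate([716, 553, 83]) cube([91, 24, 1062]);
translate([930, 553, 83]) cube([91, 24, 1062]);
translate([1144, 553, 83]) cube([91, 24, 1062]);
translate([1358, 553, 83]) cube([91, 24, 1062]);
translate([1572, 553, 83]) cube([91, 24, 1062]);


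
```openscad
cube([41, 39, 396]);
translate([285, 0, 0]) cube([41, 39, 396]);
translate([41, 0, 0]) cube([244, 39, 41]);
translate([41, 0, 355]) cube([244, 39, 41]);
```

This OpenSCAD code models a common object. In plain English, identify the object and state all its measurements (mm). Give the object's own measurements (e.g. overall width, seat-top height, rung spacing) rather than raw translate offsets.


A rectangular picture frame lying in the x–z plane (depth along y). The opening is 244 mm wide (x) by 314 mm tall (z), surrounded by a border 41 mm wide on all four sides. The frame is 39 mm deep and is made of two full-height vertical stiles with two horizontal rails fitted between them.


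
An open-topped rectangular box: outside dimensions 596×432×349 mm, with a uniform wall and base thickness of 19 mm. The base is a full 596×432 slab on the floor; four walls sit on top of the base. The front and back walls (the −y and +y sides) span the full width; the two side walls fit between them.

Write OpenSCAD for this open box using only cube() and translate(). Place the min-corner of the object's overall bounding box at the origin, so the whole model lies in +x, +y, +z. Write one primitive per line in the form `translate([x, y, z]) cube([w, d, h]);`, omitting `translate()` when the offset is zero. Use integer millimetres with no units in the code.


cube([596, 432, 19]);
translate([0, 0, 19]) cube([596, 19, 330]);
translate([0, 413, 19]) cube([596, 19, 330]);
translate([0, 19, 19]) cube([19, 394, 330]);
translate([577, 19, 19]) cube([19, 394, 330]);


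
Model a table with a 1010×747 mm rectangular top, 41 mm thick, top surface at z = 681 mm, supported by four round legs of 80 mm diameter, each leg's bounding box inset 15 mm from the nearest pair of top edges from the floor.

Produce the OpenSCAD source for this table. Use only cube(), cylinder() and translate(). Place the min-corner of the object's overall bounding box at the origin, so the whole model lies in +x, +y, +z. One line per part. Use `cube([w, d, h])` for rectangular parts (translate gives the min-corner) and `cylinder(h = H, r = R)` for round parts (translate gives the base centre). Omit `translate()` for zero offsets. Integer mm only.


// leg_h = 681 - 41 = 640
translate([0, 0, 640]) cube([1010, 747, 41]);
translate([55, 55, 0]) cylinder(h = 640, r = 40);
translate([955, 55, 0]) cylinder(h = 640, r = 40);
translate([55, 692, 0]) cylinder(h = 640, r = 40);
translate([955, 692, 0]) cylinder(h = 640, r = 40);


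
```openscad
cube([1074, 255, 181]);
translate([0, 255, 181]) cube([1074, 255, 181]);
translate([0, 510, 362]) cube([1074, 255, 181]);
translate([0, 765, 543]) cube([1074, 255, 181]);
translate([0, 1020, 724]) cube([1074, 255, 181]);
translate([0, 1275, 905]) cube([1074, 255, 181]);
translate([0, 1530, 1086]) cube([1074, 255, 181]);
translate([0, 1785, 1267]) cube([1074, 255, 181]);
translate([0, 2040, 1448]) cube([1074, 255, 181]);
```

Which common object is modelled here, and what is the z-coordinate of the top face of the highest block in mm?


A staircase. The total rise is 1629 mm.

9 identical blocks, each offset up and back from the previous — a staircase. Each step is 181 mm tall and there are 9 of them, so the total rise is 9 × 181 = 1629 mm.


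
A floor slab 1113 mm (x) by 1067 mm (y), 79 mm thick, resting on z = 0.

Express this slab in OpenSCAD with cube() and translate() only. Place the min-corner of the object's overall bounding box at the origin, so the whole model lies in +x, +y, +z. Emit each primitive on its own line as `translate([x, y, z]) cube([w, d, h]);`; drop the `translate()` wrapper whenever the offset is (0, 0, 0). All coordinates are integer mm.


cube([1113, 1067, 79]);


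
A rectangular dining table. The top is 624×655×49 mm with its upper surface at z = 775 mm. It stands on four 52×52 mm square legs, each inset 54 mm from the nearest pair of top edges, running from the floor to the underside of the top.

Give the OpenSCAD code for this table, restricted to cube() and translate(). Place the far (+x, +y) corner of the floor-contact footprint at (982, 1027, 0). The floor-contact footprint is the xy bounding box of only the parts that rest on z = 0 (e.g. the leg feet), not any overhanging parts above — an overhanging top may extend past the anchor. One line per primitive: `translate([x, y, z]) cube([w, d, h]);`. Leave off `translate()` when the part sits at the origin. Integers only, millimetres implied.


translate([412, 426, 726]) cube([624, 655, 49]);
translate([466, 480, 0]) cube([52, 52, 726]);
translate([930, 480, 0]) cube([52, 52, 726]);
translate([466, 975, 0]) cube([52, 52, 726]);
translate([930, 975, 0]) cube([52, 52, 726]);


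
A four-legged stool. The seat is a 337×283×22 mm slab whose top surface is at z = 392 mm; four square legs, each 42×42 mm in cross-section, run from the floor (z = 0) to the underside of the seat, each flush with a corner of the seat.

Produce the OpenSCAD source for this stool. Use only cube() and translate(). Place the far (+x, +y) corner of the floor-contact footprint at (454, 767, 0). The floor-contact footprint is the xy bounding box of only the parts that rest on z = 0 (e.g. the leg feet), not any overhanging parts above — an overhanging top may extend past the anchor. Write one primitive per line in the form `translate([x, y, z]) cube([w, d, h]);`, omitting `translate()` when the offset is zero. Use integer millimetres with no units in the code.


// leg_h = 392 - 22 = 370
translate([117, 484, 370]) cube([337, 283, 22]);
translate([117, 484, 0]) cube([42, 42, 370]);
translate([412, 484, 0]) cube([42, 42, 370]);
translate([117, 725, 0]) cube([42, 42, 370]);
translate([412, 725, 0]) cube([42, 42, 370]);


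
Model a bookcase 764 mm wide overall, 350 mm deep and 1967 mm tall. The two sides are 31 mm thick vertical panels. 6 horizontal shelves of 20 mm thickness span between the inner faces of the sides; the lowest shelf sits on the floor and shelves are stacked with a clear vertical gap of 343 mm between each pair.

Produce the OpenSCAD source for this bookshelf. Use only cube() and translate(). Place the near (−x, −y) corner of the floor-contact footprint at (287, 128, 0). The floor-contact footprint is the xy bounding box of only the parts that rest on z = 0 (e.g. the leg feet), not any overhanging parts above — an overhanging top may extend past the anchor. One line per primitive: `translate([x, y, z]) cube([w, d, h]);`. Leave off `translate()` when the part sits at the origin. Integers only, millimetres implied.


translate([287, 128, 0]) cube([31, 350, 1967]);
translate([1020, 128, 0]) cube([31, 350, 1967]);
translate([318, 128, 0]) cube([702, 350, 20]);
translate([318, 128, 363]) cube([702, 350, 20]);
translate([318, 128, 726]) cube([702, 350, 20]);
translate([318, 128, 1089]) cube([702, 350, 20]);
translate([318, 128, 1452]) cube([702, 350, 20]);
translate([318, 128, 1815]) cube([702, 350, 20]);


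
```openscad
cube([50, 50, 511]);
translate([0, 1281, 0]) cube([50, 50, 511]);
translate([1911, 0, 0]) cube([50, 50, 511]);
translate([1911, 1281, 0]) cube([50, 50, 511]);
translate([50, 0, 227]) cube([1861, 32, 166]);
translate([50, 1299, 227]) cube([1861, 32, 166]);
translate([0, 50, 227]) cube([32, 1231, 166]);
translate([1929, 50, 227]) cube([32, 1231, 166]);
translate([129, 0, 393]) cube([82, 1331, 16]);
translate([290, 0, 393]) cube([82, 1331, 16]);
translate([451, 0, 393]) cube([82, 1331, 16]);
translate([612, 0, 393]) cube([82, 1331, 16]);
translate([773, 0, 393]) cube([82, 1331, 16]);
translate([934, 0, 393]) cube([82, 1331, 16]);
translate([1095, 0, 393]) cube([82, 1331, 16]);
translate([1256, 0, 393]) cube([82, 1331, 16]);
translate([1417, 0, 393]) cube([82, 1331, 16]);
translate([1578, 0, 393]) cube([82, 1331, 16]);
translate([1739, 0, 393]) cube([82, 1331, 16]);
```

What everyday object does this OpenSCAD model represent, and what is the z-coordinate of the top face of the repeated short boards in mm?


A bed frame. The slat-top height is 409 mm.

Four posts, four rails, and a row of slats — a bed frame. Slats sit on the rails at z = 227 + 166 = 393; with slat thickness 16, the top is 409 mm.


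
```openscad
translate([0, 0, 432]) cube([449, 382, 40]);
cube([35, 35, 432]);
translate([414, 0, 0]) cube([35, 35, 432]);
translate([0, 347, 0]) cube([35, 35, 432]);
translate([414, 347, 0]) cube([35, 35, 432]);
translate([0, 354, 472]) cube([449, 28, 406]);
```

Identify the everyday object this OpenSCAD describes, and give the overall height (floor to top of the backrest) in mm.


A chair. The overall height is 878 mm.

A slab on four corner posts with a tall panel at the back — a chair. The seat slab sits at z = 432 with thickness 40, and the 406 mm backrest starts at the seat top, so the overall height is 432 + 40 + 406 = 878 mm.


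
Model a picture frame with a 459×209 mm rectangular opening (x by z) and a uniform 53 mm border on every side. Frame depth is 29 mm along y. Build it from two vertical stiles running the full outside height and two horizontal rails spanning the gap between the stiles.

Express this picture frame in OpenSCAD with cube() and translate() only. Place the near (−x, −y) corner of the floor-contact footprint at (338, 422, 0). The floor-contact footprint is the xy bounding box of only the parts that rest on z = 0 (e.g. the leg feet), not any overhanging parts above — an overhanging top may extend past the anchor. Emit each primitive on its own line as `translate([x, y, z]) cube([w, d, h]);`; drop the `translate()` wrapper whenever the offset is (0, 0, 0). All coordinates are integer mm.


translate([338, 422, 0]) cube([53, 29, 315]);
translate([850, 422, 0]) cube([53, 29, 315]);
translate([391, 422, 0]) cube([459, 29, 53]);
translate([391, 422, 262]) cube([459, 29, 53]);


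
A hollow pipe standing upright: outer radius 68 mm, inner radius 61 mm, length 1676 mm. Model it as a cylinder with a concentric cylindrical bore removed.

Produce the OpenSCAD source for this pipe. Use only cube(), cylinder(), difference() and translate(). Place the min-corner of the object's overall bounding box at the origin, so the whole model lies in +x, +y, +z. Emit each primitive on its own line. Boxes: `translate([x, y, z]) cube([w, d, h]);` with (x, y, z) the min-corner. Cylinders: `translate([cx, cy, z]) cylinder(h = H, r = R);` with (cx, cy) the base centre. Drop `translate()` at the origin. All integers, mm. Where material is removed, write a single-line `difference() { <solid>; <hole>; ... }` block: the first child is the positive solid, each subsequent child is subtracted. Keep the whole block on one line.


difference() { translate([68, 68, 0]) cylinder(h = 1676, r = 68); translate([68, 68, 0]) cylinder(h = 1676, r = 61); }


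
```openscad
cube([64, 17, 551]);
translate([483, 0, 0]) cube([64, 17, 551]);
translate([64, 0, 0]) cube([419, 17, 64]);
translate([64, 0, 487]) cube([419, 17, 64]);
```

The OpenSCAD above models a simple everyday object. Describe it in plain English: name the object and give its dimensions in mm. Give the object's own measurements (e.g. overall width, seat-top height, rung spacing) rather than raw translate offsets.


A rectangular picture frame lying in the x–z plane (depth along y). The opening is 419 mm wide (x) by 423 mm tall (z), surrounded by a border 64 mm wide on all four sides. The frame is 17 mm deep and is made of two full-height vertical stiles with two horizontal rails fitted between them.


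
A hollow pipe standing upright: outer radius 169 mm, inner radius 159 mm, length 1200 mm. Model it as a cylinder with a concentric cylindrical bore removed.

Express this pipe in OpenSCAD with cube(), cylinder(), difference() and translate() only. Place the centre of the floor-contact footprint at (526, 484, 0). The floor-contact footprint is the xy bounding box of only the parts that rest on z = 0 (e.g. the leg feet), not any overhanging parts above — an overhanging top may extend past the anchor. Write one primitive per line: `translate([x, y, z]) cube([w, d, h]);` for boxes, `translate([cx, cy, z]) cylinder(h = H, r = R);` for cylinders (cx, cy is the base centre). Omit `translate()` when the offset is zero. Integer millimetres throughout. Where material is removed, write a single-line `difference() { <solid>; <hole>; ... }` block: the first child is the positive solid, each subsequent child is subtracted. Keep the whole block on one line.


difference() { translate([526, 484, 0]) cylinder(h = 1200, r = 169); translate([526, 484, 0]) cylinder(h = 1200, r = 159); }


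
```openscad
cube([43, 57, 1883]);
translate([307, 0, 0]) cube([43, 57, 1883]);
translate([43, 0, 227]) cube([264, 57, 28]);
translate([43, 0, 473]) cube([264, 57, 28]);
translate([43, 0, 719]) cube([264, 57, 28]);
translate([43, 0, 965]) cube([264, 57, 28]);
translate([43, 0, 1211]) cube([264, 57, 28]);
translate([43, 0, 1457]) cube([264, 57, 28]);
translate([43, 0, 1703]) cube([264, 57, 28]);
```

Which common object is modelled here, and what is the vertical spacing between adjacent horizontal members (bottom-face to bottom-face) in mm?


A ladder. The rung spacing is 246 mm.

Two tall 43×57 posts with 7 short bars between them — a ladder. Adjacent rungs sit at z = 227 and z = 473, so the spacing is 473 − 227 = 246 mm.


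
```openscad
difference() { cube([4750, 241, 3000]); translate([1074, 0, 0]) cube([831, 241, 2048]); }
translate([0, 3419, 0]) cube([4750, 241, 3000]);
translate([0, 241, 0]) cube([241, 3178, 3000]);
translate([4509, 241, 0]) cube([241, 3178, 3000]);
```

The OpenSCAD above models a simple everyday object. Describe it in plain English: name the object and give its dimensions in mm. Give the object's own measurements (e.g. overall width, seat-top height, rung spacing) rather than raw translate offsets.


A single room: four walls, each 3000 mm tall and 241 mm thick, enclosing an outside footprint 4750×3660 mm (x × y), no floor or roof. The front and back walls (−y and +y sides) run the full x-width; the side walls fit between their inner faces. A door opening 831 mm wide and 2048 mm tall is cut through the front wall from the floor up, its −x edge 1074 mm from the wall's −x end.


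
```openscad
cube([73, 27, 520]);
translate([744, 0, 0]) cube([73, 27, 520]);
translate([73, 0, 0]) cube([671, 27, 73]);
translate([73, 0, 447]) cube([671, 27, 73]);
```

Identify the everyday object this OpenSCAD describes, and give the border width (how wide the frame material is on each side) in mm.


A picture frame. The border width is 73 mm.

Four thin pieces enclosing a rectangular opening — a picture frame. The two full-height stiles are 520 mm tall; the top rail sits at z = 447 and is 73 mm tall, so the border above the opening is 520 − 447 = 73 mm, matching the stile x-width.


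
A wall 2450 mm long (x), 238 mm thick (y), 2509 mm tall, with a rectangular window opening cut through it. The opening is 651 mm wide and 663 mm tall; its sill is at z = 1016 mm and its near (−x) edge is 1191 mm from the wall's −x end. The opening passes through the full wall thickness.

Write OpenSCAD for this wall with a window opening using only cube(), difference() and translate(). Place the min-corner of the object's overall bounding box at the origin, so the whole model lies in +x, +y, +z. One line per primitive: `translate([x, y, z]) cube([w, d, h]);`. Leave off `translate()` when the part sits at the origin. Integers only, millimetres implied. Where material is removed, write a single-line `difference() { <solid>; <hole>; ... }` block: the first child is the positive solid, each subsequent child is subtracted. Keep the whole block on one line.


difference() { cube([2450, 238, 2509]); translate([1191, 0, 1016]) cube([651, 238, 663]); }


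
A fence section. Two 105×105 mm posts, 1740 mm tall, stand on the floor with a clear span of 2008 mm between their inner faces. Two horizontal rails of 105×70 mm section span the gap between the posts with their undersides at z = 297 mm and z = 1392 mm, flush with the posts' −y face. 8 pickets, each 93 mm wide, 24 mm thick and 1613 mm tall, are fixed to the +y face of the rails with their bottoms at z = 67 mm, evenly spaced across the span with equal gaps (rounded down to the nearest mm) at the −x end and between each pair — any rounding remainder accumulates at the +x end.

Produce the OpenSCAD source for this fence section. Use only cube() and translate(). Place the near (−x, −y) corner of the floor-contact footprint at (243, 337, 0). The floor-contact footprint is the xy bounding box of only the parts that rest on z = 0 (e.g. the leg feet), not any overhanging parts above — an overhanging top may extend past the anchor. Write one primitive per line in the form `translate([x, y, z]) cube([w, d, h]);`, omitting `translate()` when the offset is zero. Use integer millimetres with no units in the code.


translate([243, 337, 0]) cube([105, 105, 1740]);
translate([2356, 337, 0]) cube([105, 105, 1740]);
translate([348, 337, 297]) cube([2008, 105, 70]);
translate([348, 337, 1392]) cube([2008, 105, 70]);
translate([488, 442, 67]) cube([93, 24, 1613]);
translate([721, 442, 67]) cube([93, 24, 1613]);
translate([954, 442, 67]) cube([93, 24, 1613]);
translate([1187, 442, 67]) cube([93, 24, 1613]);
translate([1420, 442, 67]) cube([93, 24, 1613]);
translate([1653, 442, 67]) cube([93, 24, 1613]);
translate([1886, 442, 67]) cube([93, 24, 1613]);
translate([2119, 442, 67]) cube([93, 24, 1613]);


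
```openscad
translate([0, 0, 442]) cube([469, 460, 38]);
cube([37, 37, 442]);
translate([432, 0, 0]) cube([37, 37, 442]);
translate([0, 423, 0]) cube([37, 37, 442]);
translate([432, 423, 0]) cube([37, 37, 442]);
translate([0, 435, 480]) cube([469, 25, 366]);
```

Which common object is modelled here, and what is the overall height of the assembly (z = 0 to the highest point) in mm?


A chair. The overall height is 846 mm.

A slab on four corner posts with a tall panel at the back — a chair. The seat slab sits at z = 442 with thickness 38, and the 366 mm backrest starts at the seat top, so the overall height is 442 + 38 + 366 = 846 mm.


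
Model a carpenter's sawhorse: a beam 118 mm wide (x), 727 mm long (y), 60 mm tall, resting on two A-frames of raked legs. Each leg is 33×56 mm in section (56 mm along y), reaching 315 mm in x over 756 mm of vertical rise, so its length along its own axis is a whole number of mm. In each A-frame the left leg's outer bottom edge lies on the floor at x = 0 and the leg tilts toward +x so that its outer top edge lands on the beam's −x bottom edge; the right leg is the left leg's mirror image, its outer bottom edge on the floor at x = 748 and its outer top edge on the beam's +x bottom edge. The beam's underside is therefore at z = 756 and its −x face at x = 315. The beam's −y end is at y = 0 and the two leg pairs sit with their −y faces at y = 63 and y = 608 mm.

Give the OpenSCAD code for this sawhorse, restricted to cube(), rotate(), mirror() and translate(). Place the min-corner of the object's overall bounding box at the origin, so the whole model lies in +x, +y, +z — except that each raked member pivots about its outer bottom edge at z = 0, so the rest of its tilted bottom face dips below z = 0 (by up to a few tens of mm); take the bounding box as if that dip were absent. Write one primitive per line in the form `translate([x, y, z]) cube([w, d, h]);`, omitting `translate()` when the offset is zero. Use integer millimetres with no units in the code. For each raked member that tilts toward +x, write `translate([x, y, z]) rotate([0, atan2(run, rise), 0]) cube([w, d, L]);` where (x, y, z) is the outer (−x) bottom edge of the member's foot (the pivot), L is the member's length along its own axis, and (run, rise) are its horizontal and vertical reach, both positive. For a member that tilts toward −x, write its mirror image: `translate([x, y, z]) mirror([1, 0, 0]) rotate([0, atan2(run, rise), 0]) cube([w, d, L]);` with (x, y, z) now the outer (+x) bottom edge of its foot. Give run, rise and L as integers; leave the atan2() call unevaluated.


translate([315, 0, 756]) cube([118, 727, 60]);
translate([0, 63, 0]) rotate([0, atan2(315, 756), 0]) cube([33, 56, 819]);
translate([748, 63, 0]) mirror([1, 0, 0]) rotate([0, atan2(315, 756), 0]) cube([33, 56, 819]);
translate([0, 608, 0]) rotate([0, atan2(315, 756), 0]) cube([33, 56, 819]);
translate([748, 608, 0]) mirror([1, 0, 0]) rotate([0, atan2(315, 756), 0]) cube([33, 56, 819]);


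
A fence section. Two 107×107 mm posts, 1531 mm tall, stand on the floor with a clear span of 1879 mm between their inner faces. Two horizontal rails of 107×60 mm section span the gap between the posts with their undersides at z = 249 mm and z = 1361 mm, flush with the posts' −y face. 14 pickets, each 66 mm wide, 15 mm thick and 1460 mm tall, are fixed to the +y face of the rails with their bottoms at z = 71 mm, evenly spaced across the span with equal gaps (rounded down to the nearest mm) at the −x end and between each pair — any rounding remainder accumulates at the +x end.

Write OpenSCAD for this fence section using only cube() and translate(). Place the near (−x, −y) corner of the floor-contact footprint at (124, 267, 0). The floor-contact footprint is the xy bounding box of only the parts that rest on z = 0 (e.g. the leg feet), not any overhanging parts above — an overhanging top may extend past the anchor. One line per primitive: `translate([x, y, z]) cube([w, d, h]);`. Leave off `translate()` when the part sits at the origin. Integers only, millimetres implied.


translate([124, 267, 0]) cube([107, 107, 1531]);
translate([2110, 267, 0]) cube([107, 107, 1531]);
translate([231, 267, 249]) cube([1879, 107, 60]);
translate([231, 267, 1361]) cube([1879, 107, 60]);
translate([294, 374, 71]) cube([66, 15, 1460]);
translate([423, 374, 71]) cube([66, 15, 1460]);
translate([552, 374, 71]) cube([66, 15, 1460]);
translate([681, 374, 71]) cube([66, 15, 1460]);
translate([810, 374, 71]) cube([66, 15, 1460]);
translate([939, 374, 71]) cube([66, 15, 1460]);
translate([1068, 374, 71]) cube([66, 15, 1460]);
translate([1197, 374, 71]) cube([66, 15, 1460]);
translate([1326, 374, 71]) cube([66, 15, 1460]);
translate([1455, 374, 71]) cube([66, 15, 1460]);
translate([1584, 374, 71]) cube([66, 15, 1460]);
translate([1713, 374, 71]) cube([66, 15, 1460]);
translate([1842, 374, 71]) cube([66, 15, 1460]);
translate([1971, 374, 71]) cube([66, 15, 1460]);


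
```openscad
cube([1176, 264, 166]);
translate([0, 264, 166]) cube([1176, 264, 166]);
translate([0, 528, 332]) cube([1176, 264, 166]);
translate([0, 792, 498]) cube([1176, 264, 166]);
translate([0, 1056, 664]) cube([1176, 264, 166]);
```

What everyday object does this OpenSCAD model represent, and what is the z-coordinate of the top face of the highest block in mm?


A staircase. The total rise is 830 mm.

5 identical blocks, each offset up and back from the previous — a staircase. Each step is 166 mm tall and there are 5 of them, so the total rise is 5 × 166 = 830 mm.


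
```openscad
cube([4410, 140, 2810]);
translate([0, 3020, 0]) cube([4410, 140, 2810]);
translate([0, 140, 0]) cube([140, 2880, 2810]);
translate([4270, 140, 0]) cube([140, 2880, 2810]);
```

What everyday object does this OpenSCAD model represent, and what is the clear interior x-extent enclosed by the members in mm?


A house (or room) frame. The interior width is 4130 mm.

Four 2810 mm walls enclosing a rectangle with no floor or roof — a room or house frame. Outside width is 4410 mm and wall thickness is 140 mm, so the interior width is 4410 − 2 × 140 = 4130 mm.


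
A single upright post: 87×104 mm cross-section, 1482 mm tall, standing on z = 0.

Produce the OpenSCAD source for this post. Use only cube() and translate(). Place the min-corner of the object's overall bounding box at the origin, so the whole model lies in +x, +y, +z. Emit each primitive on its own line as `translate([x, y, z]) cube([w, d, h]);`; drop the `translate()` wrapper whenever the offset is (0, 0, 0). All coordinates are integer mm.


cube([87, 104, 1482]);


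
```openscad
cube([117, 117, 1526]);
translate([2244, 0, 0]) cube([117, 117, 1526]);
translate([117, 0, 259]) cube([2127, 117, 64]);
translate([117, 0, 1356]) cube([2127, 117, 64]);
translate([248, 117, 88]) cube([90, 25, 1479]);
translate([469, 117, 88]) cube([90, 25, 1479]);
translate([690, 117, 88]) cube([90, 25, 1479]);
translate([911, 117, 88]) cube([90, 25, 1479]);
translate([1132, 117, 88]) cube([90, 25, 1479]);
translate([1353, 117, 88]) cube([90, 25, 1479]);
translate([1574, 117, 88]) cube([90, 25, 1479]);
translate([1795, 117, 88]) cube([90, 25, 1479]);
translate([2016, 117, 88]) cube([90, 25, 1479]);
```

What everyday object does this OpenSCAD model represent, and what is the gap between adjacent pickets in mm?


A fence section. The picket gap is 131 mm.

Two posts, two rails, 9 pickets — a fence section. Span 2127 mm holds 9 pickets of 90 mm with 10 equal gaps: ⌊(2127 − 9·90) / 10⌋ = 131 mm.


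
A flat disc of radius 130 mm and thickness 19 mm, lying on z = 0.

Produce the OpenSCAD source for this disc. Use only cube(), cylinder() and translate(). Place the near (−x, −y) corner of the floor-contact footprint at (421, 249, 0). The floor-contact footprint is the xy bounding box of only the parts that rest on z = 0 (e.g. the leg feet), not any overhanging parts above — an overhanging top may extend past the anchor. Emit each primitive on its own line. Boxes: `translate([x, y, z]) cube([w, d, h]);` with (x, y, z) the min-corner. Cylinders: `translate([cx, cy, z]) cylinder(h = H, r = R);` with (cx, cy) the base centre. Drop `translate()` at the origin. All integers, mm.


translate([551, 379, 0]) cylinder(h = 19, r = 130);


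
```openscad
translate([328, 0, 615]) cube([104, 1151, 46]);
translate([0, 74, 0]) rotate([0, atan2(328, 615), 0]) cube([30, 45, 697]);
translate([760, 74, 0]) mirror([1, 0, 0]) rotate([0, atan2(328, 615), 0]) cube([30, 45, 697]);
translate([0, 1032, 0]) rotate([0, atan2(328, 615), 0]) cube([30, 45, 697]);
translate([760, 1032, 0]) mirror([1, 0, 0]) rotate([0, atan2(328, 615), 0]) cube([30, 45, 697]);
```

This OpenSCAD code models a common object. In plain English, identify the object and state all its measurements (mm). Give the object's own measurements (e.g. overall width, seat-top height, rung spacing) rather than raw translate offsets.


A sawhorse. A 104×1151×46 mm beam (x, y, z) sits on two A-frame leg pairs. Each pair is two raked legs of 30×45 mm section (45 mm along y) splaying symmetrically in x. Each leg rises 615 mm vertically over 328 mm of horizontal reach and is 697 mm long along its own axis. Every leg's outer bottom edge rests on the floor and its outer top edge meets a bottom edge of the beam — the left legs (tilting toward +x) meet the beam's −x bottom edge, the right legs (their mirror images, tilting toward −x) meet its +x bottom edge — so the leg tops tuck under the beam, the beam's underside is 615 mm above the floor, and the feet are 760 mm apart outside-to-outside with the beam centred between them. The two leg pairs are set in 74 mm from either end of the beam.


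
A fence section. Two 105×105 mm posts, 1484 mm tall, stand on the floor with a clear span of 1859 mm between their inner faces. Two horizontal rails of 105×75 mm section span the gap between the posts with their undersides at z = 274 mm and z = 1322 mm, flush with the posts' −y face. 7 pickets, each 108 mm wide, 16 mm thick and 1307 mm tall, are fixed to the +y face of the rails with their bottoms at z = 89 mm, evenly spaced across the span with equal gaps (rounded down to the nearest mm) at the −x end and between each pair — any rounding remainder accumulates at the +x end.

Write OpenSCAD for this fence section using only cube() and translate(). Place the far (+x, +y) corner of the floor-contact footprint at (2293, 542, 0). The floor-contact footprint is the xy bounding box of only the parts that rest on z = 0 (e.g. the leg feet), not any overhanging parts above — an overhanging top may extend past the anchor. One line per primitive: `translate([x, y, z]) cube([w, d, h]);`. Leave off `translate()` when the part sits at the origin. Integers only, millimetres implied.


translate([224, 437, 0]) cube([105, 105, 1484]);
translate([2188, 437, 0]) cube([105, 105, 1484]);
translate([329, 437, 274]) cube([1859, 105, 75]);
translate([329, 437, 1322]) cube([1859, 105, 75]);
translate([466, 542, 89]) cube([108, 16, 1307]);
translate([711, 542, 89]) cube([108, 16, 1307]);
translate([956, 542, 89]) cube([108, 16, 1307]);
translate([1201, 542, 89]) cube([108, 16, 1307]);
translate([1446, 542, 89]) cube([108, 16, 1307]);
translate([1691, 542, 89]) cube([108, 16, 1307]);
translate([1936, 542, 89]) cube([108, 16, 1307]);
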